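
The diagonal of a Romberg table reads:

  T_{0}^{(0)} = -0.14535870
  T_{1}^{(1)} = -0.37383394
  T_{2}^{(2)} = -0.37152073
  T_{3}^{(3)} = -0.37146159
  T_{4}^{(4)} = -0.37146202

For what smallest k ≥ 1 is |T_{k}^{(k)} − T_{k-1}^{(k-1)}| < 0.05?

k = 2

|T_{1}^{(1)} − T_{0}^{(0)}| = 0.22847524 ≥ 0.05
|T_{2}^{(2)} − T_{1}^{(1)}| = 0.00231321 < 0.05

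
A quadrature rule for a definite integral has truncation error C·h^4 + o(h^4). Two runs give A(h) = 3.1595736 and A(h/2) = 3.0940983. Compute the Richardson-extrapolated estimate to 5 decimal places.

The leading error scales as h^4; refining by a factor of 2 reduces it by 2^4 = 16.
Extrapolated value = (16·A(h/2) − A(h)) / (16 − 1)
= (16·3.0940983 − 3.1595736) / 15
= 46.3459992 / 15 = 3.0897333

3.08973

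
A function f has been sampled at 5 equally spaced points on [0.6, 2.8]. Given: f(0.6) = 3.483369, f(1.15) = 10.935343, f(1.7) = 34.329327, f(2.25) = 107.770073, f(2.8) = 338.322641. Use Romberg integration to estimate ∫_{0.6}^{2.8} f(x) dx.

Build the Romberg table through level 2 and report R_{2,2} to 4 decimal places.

R_{0,0} (trapezoid, 1 panel, h=2.2000): 375.986611
R_{1,0} (trapezoid, 2 panels, h=1.1000): 225.755565
R_{2,0} (trapezoid, 4 panels, h=0.5500): 178.165761
R_{1,1} = 225.755565 + (225.755565 − 375.986611)/3 = 175.678550
R_{2,1} = 178.165761 + (178.165761 − 225.755565)/3 = 162.302493
R_{2,2} = 162.302493 + (162.302493 − 175.678550)/15 = 161.410756

161.4108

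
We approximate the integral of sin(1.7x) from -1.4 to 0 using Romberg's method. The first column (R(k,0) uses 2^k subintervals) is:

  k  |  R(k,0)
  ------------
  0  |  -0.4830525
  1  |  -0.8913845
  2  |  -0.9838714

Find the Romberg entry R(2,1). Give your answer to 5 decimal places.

R(2,1) = (4·(-0.9838714) − (-0.8913845)) / 3 = -1.0147004

-1.01470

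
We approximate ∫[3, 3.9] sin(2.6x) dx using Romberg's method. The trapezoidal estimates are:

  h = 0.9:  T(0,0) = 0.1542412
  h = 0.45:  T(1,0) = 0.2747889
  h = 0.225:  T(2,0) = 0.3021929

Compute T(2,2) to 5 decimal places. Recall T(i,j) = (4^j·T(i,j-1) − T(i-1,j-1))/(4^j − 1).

0.31108

Richardson extrapolation on the trapezoidal column (denominator 4−1=3):
T(1,1) = 0.2747889 + (0.2747889 − 0.1542412)/3 = 0.3149715
T(2,1) = (4·0.3021929 − 0.2747889) / 3 = 0.3113276
T(2,2) = (16·0.3113276 − 0.3149715) / 15 = 0.3110847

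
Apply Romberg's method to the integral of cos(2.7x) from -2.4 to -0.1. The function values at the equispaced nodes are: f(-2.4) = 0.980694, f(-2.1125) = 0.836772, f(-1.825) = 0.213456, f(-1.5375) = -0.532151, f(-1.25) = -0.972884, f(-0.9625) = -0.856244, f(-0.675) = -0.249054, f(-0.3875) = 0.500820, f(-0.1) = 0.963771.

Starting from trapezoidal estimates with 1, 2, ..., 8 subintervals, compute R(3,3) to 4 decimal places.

R(0,0) (trapezoid, 1 panel, h=2.3000): 2.236135
R(1,0) (trapezoid, 2 panels, h=1.1500): -0.000749
R(2,0) (trapezoid, 4 panels, h=0.5750): -0.020843
R(3,0) (trapezoid, 8 panels, h=0.2875): -0.025028
R(1,1) = -0.000749 + (-0.000749 − 2.236135)/3 = -0.746377
R(2,1) = -0.020843 + (-0.020843 − (-0.000749))/3 = -0.027541
R(3,1) = -0.025028 + (-0.025028 − (-0.020843))/3 = -0.026423
R(2,2) = -0.027541 + (-0.027541 − (-0.746377))/15 = 0.020381
R(3,2) = -0.026423 + (-0.026423 − (-0.027541))/15 = -0.026348
R(3,3) = -0.026348 + (-0.026348 − 0.020381)/63 = -0.027090

-0.0271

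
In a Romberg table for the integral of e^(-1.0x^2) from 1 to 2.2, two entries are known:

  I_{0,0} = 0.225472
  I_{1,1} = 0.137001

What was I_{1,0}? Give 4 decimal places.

From I_{1,1} = (4·I_{1,0} − I_{0,0})/3, solve for I_{1,0}:
4·I_{1,0} = 3·0.137001 + 0.225472 = 0.636475
I_{1,0} = 0.159119

0.1591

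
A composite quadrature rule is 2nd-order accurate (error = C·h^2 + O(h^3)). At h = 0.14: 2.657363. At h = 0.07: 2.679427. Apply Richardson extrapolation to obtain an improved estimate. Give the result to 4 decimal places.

The leading error scales as h^2; refining by a factor of 2 reduces it by 2^2 = 4.
Extrapolated value = (4·A(h/2) − A(h)) / (4 − 1)
= (4·2.679427 − 2.657363) / 3
= 8.060345 / 3 = 2.686782

2.6868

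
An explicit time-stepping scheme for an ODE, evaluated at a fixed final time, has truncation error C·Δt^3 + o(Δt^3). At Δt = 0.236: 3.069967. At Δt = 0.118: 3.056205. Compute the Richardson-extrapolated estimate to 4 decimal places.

Extrapolated value = (8·A(Δt/2) − A(Δt)) / (8 − 1)
= (8·3.056205 − 3.069967) / 7
= 21.379673 / 7 = 3.054239

3.0542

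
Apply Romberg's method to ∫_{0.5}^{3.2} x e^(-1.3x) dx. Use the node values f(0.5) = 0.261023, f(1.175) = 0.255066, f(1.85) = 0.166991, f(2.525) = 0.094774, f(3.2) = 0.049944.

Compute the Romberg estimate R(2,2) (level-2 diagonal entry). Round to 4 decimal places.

0.4613

R(0,0) (trapezoid, 1 panel, h=2.7000): 0.419805
R(1,0) (trapezoid, 2 panels, h=1.3500): 0.435341
R(2,0) (trapezoid, 4 panels, h=0.6750): 0.453812
R(1,1) = 0.435341 + (0.435341 − 0.419805)/3 = 0.440520
R(2,1) = 0.453812 + (0.453812 − 0.435341)/3 = 0.459969
R(2,2) = 0.459969 + (0.459969 − 0.440520)/15 = 0.461266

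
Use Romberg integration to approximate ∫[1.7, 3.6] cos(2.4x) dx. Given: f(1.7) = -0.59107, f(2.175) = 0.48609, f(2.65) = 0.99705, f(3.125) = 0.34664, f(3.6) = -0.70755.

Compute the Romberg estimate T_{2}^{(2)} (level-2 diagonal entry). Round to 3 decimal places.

0.623

T_{0}^{(0)} (trapezoid, 1 panel, h=1.9000): -1.23369
T_{1}^{(0)} (trapezoid, 2 panels, h=0.9500): 0.33035
T_{2}^{(0)} (trapezoid, 4 panels, h=0.4750): 0.56072
T_{1}^{(1)} = 0.33035 + (0.33035 − (-1.23369))/3 = 0.85170
T_{2}^{(1)} = 0.56072 + (0.56072 − 0.33035)/3 = 0.63751
T_{2}^{(2)} = 0.63751 + (0.63751 − 0.85170)/15 = 0.62323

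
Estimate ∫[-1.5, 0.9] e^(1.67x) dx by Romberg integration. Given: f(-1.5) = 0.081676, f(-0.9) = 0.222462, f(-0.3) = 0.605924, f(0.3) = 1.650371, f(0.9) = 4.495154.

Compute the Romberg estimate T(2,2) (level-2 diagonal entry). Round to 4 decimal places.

T(0,0) (trapezoid, 1 panel, h=2.4000): 5.492196
T(1,0) (trapezoid, 2 panels, h=1.2000): 3.473207
T(2,0) (trapezoid, 4 panels, h=0.6000): 2.860303
T(1,1) = 3.473207 + (3.473207 − 5.492196)/3 = 2.800211
T(2,1) = 2.860303 + (2.860303 − 3.473207)/3 = 2.656002
T(2,2) = 2.656002 + (2.656002 − 2.800211)/15 = 2.646388

2.6464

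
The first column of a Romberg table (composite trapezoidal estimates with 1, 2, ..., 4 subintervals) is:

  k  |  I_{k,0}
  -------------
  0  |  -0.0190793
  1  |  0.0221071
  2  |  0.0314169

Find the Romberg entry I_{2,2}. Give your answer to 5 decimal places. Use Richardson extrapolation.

I_{1,1} = 0.0221071 + (0.0221071 − (-0.0190793))/3 = 0.0358359
I_{2,1} = 0.0314169 + (0.0314169 − 0.0221071)/3 = 0.0345202
I_{2,2} = (16·0.0345202 − 0.0358359) / 15 = 0.0344325
(Column j=1 coincides with Simpson's rule on the same nodes.)

0.03443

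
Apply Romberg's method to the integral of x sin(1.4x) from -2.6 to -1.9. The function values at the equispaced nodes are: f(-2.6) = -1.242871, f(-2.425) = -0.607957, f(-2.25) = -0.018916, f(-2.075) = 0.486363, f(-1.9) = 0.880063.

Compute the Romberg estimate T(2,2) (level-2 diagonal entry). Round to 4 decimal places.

-0.0518

T(0,0) (trapezoid, 1 panel, h=0.7000): -0.126983
T(1,0) (trapezoid, 2 panels, h=0.3500): -0.070112
T(2,0) (trapezoid, 4 panels, h=0.1750): -0.056335
T(1,1) = -0.070112 + (-0.070112 − (-0.126983))/3 = -0.051155
T(2,1) = -0.056335 + (-0.056335 − (-0.070112))/3 = -0.051743
T(2,2) = -0.051743 + (-0.051743 − (-0.051155))/15 = -0.051782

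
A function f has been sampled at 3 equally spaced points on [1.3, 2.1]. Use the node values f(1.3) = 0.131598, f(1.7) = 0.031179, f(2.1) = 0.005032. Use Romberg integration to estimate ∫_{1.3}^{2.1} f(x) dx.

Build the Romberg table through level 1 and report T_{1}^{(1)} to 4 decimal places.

0.0348

T_{0}^{(0)} (trapezoid, 1 panel, h=0.8000): 0.054652
T_{1}^{(0)} (trapezoid, 2 panels, h=0.4000): 0.039798
T_{1}^{(1)} = 0.039798 + (0.039798 − 0.054652)/3 = 0.034847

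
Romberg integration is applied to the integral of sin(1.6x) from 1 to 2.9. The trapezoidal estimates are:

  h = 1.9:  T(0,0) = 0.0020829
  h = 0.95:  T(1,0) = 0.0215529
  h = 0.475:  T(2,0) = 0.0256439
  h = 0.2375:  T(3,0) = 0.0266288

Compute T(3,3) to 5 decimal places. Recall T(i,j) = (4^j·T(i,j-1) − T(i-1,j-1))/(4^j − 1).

0.02695

Richardson extrapolation on the trapezoidal column (denominator 4−1=3):
T(1,1) = (4·0.0215529 − 0.0020829) / 3 = 0.0280429
T(2,1) = 0.0256439 + (0.0256439 − 0.0215529)/3 = 0.0270076
T(3,1) = (4·0.0266288 − 0.0256439) / 3 = 0.0269571
T(2,2) = 0.0270076 + (0.0270076 − 0.0280429)/15 = 0.0269386
T(3,2) = 0.0269571 + (0.0269571 − 0.0270076)/15 = 0.0269537
T(3,3) = 0.0269537 + (0.0269537 − 0.0269386)/63 = 0.0269539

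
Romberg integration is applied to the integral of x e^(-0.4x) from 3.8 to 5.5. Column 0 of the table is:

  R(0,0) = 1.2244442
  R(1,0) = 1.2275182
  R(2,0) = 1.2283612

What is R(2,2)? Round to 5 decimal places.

Richardson extrapolation on the trapezoidal column (denominator 4−1=3):
R(1,1) = 1.2275182 + (1.2275182 − 1.2244442)/3 = 1.2285429
R(2,1) = (4·1.2283612 − 1.2275182) / 3 = 1.2286422
R(2,2) = 1.2286422 + (1.2286422 − 1.2285429)/15 = 1.2286488

1.22865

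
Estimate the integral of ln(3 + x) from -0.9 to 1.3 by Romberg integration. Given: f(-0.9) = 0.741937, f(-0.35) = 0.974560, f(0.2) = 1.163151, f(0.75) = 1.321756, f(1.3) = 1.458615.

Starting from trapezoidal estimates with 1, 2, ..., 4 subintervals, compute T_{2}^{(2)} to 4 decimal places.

T_{0}^{(0)} (trapezoid, 1 panel, h=2.2000): 2.420607
T_{1}^{(0)} (trapezoid, 2 panels, h=1.1000): 2.489770
T_{2}^{(0)} (trapezoid, 4 panels, h=0.5500): 2.507859
T_{1}^{(1)} = 2.489770 + (2.489770 − 2.420607)/3 = 2.512824
T_{2}^{(1)} = 2.507859 + (2.507859 − 2.489770)/3 = 2.513889
T_{2}^{(2)} = 2.513889 + (2.513889 − 2.512824)/15 = 2.513960

2.5140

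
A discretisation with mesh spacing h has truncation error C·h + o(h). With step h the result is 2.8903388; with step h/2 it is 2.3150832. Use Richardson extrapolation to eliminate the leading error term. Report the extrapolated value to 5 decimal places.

The leading error scales as h; refining by a factor of 2 reduces it by 2^1 = 2.
Extrapolated value = (2·A(h/2) − A(h)) / (2 − 1)
= (2·2.3150832 − 2.8903388) / 1
= 1.7398276 / 1 = 1.7398276

1.73983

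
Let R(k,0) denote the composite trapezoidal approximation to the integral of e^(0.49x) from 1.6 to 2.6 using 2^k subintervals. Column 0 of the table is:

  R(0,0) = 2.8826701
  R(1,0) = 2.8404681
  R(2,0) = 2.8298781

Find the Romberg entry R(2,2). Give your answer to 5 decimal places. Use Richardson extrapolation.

2.82634

R(1,1) = 2.8404681 + (2.8404681 − 2.8826701)/3 = 2.8264008
R(2,1) = 2.8298781 + (2.8298781 − 2.8404681)/3 = 2.8263481
R(2,2) = (16·2.8263481 − 2.8264008) / 15 = 2.8263446
(Column j=1 coincides with Simpson's rule on the same nodes.)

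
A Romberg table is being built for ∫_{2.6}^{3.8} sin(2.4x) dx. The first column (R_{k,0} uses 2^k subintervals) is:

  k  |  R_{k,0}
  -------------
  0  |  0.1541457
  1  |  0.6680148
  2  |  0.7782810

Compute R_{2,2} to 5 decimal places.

Richardson extrapolation on the trapezoidal column (denominator 4−1=3):
R_{1,1} = (4·0.6680148 − 0.1541457) / 3 = 0.8393045
R_{2,1} = 0.7782810 + (0.7782810 − 0.6680148)/3 = 0.8150364
R_{2,2} = (16·0.8150364 − 0.8393045) / 15 = 0.8134185

0.81342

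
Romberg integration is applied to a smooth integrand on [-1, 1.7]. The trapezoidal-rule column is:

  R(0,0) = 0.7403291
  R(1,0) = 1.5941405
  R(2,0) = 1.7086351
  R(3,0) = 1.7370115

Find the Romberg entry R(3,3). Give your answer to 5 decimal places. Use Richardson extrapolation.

1.74658

R(1,1) = 1.5941405 + (1.5941405 − 0.7403291)/3 = 1.8787443
R(2,1) = (4·1.7086351 − 1.5941405) / 3 = 1.7468000
R(3,1) = (4·1.7370115 − 1.7086351) / 3 = 1.7464703
R(2,2) = (16·1.7468000 − 1.8787443) / 15 = 1.7380037
R(3,2) = (16·1.7464703 − 1.7468000) / 15 = 1.7464483
R(3,3) = (64·1.7464483 − 1.7380037) / 63 = 1.7465823
(Column j=1 coincides with Simpson's rule on the same nodes.)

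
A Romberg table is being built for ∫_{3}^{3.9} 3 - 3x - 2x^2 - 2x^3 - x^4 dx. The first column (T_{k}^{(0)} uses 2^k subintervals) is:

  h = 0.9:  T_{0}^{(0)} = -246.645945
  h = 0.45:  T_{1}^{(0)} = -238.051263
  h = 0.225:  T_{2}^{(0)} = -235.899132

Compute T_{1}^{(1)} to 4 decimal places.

T_{1}^{(1)} = (4·(-238.051263) − (-246.645945)) / 3 = -235.186369

-235.1864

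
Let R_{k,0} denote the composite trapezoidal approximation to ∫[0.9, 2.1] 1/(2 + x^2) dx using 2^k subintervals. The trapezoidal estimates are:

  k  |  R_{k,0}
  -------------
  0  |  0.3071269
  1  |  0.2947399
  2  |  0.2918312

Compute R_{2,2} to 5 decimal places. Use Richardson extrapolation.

0.29088

R_{1,1} = (4·0.2947399 − 0.3071269) / 3 = 0.2906109
R_{2,1} = 0.2918312 + (0.2918312 − 0.2947399)/3 = 0.2908616
R_{2,2} = (16·0.2908616 − 0.2906109) / 15 = 0.2908783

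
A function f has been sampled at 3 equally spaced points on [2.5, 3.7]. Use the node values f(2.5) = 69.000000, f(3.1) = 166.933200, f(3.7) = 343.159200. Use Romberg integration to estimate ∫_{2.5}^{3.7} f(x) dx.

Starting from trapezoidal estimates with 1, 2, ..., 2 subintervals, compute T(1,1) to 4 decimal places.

215.9784

T(0,0) (trapezoid, 1 panel, h=1.2000): 247.295520
T(1,0) (trapezoid, 2 panels, h=0.6000): 223.807680
T(1,1) = 223.807680 + (223.807680 − 247.295520)/3 = 215.978400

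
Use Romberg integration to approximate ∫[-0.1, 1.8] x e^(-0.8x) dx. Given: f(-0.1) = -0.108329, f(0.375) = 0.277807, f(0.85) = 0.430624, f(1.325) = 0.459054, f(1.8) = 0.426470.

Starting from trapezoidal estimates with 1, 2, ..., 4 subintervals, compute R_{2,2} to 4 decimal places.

R_{0,0} (trapezoid, 1 panel, h=1.9000): 0.302234
R_{1,0} (trapezoid, 2 panels, h=0.9500): 0.560210
R_{2,0} (trapezoid, 4 panels, h=0.4750): 0.630114
R_{1,1} = 0.560210 + (0.560210 − 0.302234)/3 = 0.646202
R_{2,1} = 0.630114 + (0.630114 − 0.560210)/3 = 0.653415
R_{2,2} = 0.653415 + (0.653415 − 0.646202)/15 = 0.653896

0.6539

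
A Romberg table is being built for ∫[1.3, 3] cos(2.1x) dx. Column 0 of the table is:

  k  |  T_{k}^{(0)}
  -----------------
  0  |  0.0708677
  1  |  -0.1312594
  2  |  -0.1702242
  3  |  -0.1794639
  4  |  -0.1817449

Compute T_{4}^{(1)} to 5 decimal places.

-0.18251

Richardson extrapolation on the trapezoidal column (denominator 4−1=3):
T_{4}^{(1)} = -0.1817449 + (-0.1817449 − (-0.1794639))/3 = -0.1825052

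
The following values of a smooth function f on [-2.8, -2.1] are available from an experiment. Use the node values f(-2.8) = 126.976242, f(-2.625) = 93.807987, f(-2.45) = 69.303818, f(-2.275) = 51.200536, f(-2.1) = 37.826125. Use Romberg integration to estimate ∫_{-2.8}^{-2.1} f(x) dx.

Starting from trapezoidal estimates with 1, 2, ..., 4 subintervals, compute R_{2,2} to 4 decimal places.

R_{0,0} (trapezoid, 1 panel, h=0.7000): 57.680828
R_{1,0} (trapezoid, 2 panels, h=0.3500): 53.096751
R_{2,0} (trapezoid, 4 panels, h=0.1750): 51.924867
R_{1,1} = 53.096751 + (53.096751 − 57.680828)/3 = 51.568725
R_{2,1} = 51.924867 + (51.924867 − 53.096751)/3 = 51.534239
R_{2,2} = 51.534239 + (51.534239 − 51.568725)/15 = 51.531940

51.5319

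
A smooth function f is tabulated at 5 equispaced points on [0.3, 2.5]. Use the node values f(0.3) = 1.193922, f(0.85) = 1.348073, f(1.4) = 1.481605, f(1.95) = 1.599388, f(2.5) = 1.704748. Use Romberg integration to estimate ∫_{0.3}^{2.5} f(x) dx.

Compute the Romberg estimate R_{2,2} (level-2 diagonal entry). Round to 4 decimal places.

R_{0,0} (trapezoid, 1 panel, h=2.2000): 3.188537
R_{1,0} (trapezoid, 2 panels, h=1.1000): 3.224034
R_{2,0} (trapezoid, 4 panels, h=0.5500): 3.233121
R_{1,1} = 3.224034 + (3.224034 − 3.188537)/3 = 3.235866
R_{2,1} = 3.233121 + (3.233121 − 3.224034)/3 = 3.236150
R_{2,2} = 3.236150 + (3.236150 − 3.235866)/15 = 3.236169

3.2362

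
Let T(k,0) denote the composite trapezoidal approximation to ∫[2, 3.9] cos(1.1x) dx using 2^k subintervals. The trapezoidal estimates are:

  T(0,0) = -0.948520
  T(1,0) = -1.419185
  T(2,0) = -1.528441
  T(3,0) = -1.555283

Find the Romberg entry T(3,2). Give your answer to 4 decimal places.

T(2,1) = (4·(-1.528441) − (-1.419185)) / 3 = -1.564860
T(3,1) = -1.555283 + (-1.555283 − (-1.528441))/3 = -1.564230
T(3,2) = (16·(-1.564230) − (-1.564860)) / 15 = -1.564188

-1.5642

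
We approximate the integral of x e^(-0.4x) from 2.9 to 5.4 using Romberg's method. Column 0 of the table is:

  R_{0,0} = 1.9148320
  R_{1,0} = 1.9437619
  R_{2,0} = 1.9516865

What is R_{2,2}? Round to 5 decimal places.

R_{1,1} = 1.9437619 + (1.9437619 − 1.9148320)/3 = 1.9534052
R_{2,1} = 1.9516865 + (1.9516865 − 1.9437619)/3 = 1.9543280
R_{2,2} = (16·1.9543280 − 1.9534052) / 15 = 1.9543895

1.95439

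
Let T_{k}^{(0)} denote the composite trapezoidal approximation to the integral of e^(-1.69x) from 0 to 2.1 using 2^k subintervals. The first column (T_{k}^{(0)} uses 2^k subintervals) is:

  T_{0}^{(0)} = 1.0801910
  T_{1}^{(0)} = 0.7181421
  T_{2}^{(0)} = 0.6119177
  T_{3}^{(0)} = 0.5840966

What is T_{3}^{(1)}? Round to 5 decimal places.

0.57482

Richardson extrapolation on the trapezoidal column (denominator 4−1=3):
T_{3}^{(1)} = (4·0.5840966 − 0.6119177) / 3 = 0.5748229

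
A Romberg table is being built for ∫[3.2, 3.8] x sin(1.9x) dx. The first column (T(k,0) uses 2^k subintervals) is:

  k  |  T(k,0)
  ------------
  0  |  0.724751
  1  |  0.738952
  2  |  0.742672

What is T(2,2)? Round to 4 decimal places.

Richardson extrapolation on the trapezoidal column (denominator 4−1=3):
T(1,1) = (4·0.738952 − 0.724751) / 3 = 0.743686
T(2,1) = 0.742672 + (0.742672 − 0.738952)/3 = 0.743912
T(2,2) = (16·0.743912 − 0.743686) / 15 = 0.743927
(Column j=1 coincides with Simpson's rule on the same nodes.)

0.7439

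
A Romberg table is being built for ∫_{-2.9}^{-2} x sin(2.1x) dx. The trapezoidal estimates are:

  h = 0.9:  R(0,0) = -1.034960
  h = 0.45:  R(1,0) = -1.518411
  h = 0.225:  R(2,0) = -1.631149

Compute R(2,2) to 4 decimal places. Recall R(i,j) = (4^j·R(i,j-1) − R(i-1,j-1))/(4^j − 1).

Richardson extrapolation on the trapezoidal column (denominator 4−1=3):
R(1,1) = (4·(-1.518411) − (-1.034960)) / 3 = -1.679561
R(2,1) = -1.631149 + (-1.631149 − (-1.518411))/3 = -1.668728
R(2,2) = -1.668728 + (-1.668728 − (-1.679561))/15 = -1.668006
(Column j=1 coincides with Simpson's rule on the same nodes.)

-1.6680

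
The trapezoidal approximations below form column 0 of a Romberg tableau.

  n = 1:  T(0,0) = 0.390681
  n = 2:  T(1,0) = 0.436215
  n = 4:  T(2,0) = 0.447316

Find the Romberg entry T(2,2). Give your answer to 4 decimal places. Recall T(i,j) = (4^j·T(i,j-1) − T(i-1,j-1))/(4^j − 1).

Richardson extrapolation on the trapezoidal column (denominator 4−1=3):
T(1,1) = 0.436215 + (0.436215 − 0.390681)/3 = 0.451393
T(2,1) = (4·0.447316 − 0.436215) / 3 = 0.451016
T(2,2) = (16·0.451016 − 0.451393) / 15 = 0.450991

0.4510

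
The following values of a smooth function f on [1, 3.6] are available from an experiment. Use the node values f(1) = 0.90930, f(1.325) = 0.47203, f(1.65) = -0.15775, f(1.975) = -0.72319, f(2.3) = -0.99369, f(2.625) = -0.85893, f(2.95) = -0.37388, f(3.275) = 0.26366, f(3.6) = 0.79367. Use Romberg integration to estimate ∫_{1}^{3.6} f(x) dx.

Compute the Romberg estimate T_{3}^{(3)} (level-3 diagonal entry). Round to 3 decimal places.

-0.512

T_{0}^{(0)} (trapezoid, 1 panel, h=2.6000): 2.21386
T_{1}^{(0)} (trapezoid, 2 panels, h=1.3000): -0.18487
T_{2}^{(0)} (trapezoid, 4 panels, h=0.6500): -0.43799
T_{3}^{(0)} (trapezoid, 8 panels, h=0.3250): -0.49409
T_{1}^{(1)} = -0.18487 + (-0.18487 − 2.21386)/3 = -0.98445
T_{2}^{(1)} = -0.43799 + (-0.43799 − (-0.18487))/3 = -0.52236
T_{3}^{(1)} = -0.49409 + (-0.49409 − (-0.43799))/3 = -0.51279
T_{2}^{(2)} = -0.52236 + (-0.52236 − (-0.98445))/15 = -0.49155
T_{3}^{(2)} = -0.51279 + (-0.51279 − (-0.52236))/15 = -0.51215
T_{3}^{(3)} = -0.51215 + (-0.51215 − (-0.49155))/63 = -0.51248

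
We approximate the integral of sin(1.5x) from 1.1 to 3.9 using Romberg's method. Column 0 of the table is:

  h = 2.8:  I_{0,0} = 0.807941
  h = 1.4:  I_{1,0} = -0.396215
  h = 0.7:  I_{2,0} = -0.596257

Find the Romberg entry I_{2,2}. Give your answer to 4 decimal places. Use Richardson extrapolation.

I_{1,1} = -0.396215 + (-0.396215 − 0.807941)/3 = -0.797600
I_{2,1} = -0.596257 + (-0.596257 − (-0.396215))/3 = -0.662938
I_{2,2} = (16·(-0.662938) − (-0.797600)) / 15 = -0.653961

-0.6540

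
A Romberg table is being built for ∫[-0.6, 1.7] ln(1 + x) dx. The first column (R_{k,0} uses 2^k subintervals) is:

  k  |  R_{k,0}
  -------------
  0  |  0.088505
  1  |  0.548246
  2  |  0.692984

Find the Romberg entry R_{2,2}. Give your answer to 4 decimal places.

Richardson extrapolation on the trapezoidal column (denominator 4−1=3):
R_{1,1} = (4·0.548246 − 0.088505) / 3 = 0.701493
R_{2,1} = (4·0.692984 − 0.548246) / 3 = 0.741230
R_{2,2} = (16·0.741230 − 0.701493) / 15 = 0.743879

0.7439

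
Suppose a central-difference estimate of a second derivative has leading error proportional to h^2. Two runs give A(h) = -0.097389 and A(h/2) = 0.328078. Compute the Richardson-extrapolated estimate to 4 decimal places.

Extrapolated value = (4·A(h/2) − A(h)) / (4 − 1)
= (4·0.328078 − (-0.097389)) / 3
= 1.409701 / 3 = 0.469900

0.4699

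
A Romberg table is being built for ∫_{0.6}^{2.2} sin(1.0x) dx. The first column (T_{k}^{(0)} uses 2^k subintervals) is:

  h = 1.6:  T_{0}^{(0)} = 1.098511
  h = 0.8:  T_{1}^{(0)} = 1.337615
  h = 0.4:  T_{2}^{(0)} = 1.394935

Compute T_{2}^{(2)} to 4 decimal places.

T_{1}^{(1)} = (4·1.337615 − 1.098511) / 3 = 1.417316
T_{2}^{(1)} = 1.394935 + (1.394935 − 1.337615)/3 = 1.414042
T_{2}^{(2)} = (16·1.414042 − 1.417316) / 15 = 1.413824

1.4138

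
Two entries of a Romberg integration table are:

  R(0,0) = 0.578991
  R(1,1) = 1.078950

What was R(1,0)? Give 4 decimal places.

From R(1,1) = (4·R(1,0) − R(0,0))/3, solve for R(1,0):
4·R(1,0) = 3·1.078950 + 0.578991 = 3.815841
R(1,0) = 0.953960

0.9540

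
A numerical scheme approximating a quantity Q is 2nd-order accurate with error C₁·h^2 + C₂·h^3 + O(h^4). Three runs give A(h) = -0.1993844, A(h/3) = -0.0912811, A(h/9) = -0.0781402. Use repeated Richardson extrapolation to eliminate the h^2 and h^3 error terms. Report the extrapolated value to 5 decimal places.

First eliminate the h^2 term (factor 3^2 = 9):
  B₁ = (9·(-0.0912811) − (-0.1993844))/8 = -0.0777682
  B₂ = (9·(-0.0781402) − (-0.0912811))/8 = -0.0764976
Then eliminate the h^3 term (factor 3^3 = 27):
  (27·(-0.0764976) − (-0.0777682))/26 = -0.0764487

-0.07645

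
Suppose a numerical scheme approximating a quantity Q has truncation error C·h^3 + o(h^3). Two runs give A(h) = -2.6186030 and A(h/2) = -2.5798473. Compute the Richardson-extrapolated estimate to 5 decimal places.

-2.57431

Extrapolated value = (8·A(h/2) − A(h)) / (8 − 1)
= (8·(-2.5798473) − (-2.6186030)) / 7
= -18.0201754 / 7 = -2.5743108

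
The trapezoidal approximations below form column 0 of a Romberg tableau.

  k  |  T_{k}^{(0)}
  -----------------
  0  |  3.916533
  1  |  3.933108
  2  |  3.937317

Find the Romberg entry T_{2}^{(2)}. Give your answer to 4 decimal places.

Richardson extrapolation on the trapezoidal column (denominator 4−1=3):
T_{1}^{(1)} = (4·3.933108 − 3.916533) / 3 = 3.938633
T_{2}^{(1)} = 3.937317 + (3.937317 − 3.933108)/3 = 3.938720
T_{2}^{(2)} = (16·3.938720 − 3.938633) / 15 = 3.938726

3.9387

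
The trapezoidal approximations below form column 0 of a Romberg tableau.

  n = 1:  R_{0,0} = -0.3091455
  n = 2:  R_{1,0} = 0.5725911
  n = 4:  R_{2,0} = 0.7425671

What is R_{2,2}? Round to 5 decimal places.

0.79474

Richardson extrapolation on the trapezoidal column (denominator 4−1=3):
R_{1,1} = (4·0.5725911 − (-0.3091455)) / 3 = 0.8665033
R_{2,1} = (4·0.7425671 − 0.5725911) / 3 = 0.7992258
R_{2,2} = 0.7992258 + (0.7992258 − 0.8665033)/15 = 0.7947406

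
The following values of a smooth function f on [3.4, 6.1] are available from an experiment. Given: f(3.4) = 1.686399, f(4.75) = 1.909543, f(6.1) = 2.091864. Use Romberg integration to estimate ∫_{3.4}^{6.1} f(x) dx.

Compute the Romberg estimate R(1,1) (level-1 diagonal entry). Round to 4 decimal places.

5.1374

R(0,0) (trapezoid, 1 panel, h=2.7000): 5.100655
R(1,0) (trapezoid, 2 panels, h=1.3500): 5.128211
R(1,1) = 5.128211 + (5.128211 − 5.100655)/3 = 5.137396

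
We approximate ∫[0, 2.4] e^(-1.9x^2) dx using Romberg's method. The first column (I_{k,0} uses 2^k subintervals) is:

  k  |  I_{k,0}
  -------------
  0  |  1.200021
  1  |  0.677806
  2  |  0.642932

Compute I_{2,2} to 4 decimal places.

Richardson extrapolation on the trapezoidal column (denominator 4−1=3):
I_{1,1} = (4·0.677806 − 1.200021) / 3 = 0.503734
I_{2,1} = (4·0.642932 − 0.677806) / 3 = 0.631307
I_{2,2} = (16·0.631307 − 0.503734) / 15 = 0.639812

0.6398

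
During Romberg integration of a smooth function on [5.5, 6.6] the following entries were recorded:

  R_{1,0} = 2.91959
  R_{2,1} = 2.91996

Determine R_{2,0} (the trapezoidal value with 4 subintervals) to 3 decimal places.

2.920

From R_{2,1} = (4·R_{2,0} − R_{1,0})/3, solve for R_{2,0}:
4·R_{2,0} = 3·2.91996 + 2.91959 = 11.67947
R_{2,0} = 2.91987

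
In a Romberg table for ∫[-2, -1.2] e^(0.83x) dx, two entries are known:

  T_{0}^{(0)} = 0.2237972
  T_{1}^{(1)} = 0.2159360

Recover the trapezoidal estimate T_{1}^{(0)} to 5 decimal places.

0.21790

From T_{1}^{(1)} = (4·T_{1}^{(0)} − T_{0}^{(0)})/3, solve for T_{1}^{(0)}:
4·T_{1}^{(0)} = 3·0.2159360 + 0.2237972 = 0.8716052
T_{1}^{(0)} = 0.2179013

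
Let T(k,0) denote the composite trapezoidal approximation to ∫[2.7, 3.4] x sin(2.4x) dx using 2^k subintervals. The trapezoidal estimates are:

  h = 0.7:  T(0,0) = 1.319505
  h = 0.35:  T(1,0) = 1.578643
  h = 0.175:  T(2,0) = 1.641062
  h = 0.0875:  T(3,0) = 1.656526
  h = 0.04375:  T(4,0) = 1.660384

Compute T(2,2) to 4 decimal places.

1.6617

T(1,1) = (4·1.578643 − 1.319505) / 3 = 1.665022
T(2,1) = 1.641062 + (1.641062 − 1.578643)/3 = 1.661868
T(2,2) = (16·1.661868 − 1.665022) / 15 = 1.661658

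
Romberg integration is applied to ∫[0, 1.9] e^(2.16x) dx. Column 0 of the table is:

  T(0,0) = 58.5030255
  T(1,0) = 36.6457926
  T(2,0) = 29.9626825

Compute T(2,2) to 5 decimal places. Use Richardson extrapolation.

27.62664

Richardson extrapolation on the trapezoidal column (denominator 4−1=3):
T(1,1) = 36.6457926 + (36.6457926 − 58.5030255)/3 = 29.3600483
T(2,1) = (4·29.9626825 − 36.6457926) / 3 = 27.7349791
T(2,2) = (16·27.7349791 − 29.3600483) / 15 = 27.6266412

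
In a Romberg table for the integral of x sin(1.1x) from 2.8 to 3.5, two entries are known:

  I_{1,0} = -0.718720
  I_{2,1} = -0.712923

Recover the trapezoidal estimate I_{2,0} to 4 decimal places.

From I_{2,1} = (4·I_{2,0} − I_{1,0})/3, solve for I_{2,0}:
4·I_{2,0} = 3·(-0.712923) + (-0.718720) = -2.857489
I_{2,0} = -0.714372

-0.7144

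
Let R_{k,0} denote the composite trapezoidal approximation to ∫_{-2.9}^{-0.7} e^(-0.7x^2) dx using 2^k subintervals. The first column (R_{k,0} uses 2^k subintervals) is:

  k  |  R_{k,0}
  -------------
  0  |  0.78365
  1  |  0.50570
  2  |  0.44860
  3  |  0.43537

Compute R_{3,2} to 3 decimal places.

Richardson extrapolation on the trapezoidal column (denominator 4−1=3):
R_{2,1} = 0.44860 + (0.44860 − 0.50570)/3 = 0.42957
R_{3,1} = 0.43537 + (0.43537 − 0.44860)/3 = 0.43096
R_{3,2} = 0.43096 + (0.43096 − 0.42957)/15 = 0.43105
(Column j=1 coincides with Simpson's rule on the same nodes.)

0.431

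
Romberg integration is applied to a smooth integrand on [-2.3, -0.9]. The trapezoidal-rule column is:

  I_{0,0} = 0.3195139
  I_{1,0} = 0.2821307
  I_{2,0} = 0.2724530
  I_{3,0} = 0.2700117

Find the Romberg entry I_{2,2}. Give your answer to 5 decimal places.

0.26920

Richardson extrapolation on the trapezoidal column (denominator 4−1=3):
I_{1,1} = (4·0.2821307 − 0.3195139) / 3 = 0.2696696
I_{2,1} = 0.2724530 + (0.2724530 − 0.2821307)/3 = 0.2692271
I_{2,2} = 0.2692271 + (0.2692271 − 0.2696696)/15 = 0.2691976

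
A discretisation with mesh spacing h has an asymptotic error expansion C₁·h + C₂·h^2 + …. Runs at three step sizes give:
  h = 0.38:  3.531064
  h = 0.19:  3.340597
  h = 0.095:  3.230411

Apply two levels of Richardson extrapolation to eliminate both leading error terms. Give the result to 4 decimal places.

3.1103

First eliminate the h term (factor 2^1 = 2):
  B₁ = (2·3.340597 − 3.531064)/1 = 3.150130
  B₂ = (2·3.230411 − 3.340597)/1 = 3.120225
Then eliminate the h^2 term (factor 2^2 = 4):
  (4·3.120225 − 3.150130)/3 = 3.110257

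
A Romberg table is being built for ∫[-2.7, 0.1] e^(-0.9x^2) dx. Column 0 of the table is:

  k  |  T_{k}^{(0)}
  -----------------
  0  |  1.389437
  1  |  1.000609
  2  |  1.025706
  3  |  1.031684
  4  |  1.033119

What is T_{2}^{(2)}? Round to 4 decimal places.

1.0449

Richardson extrapolation on the trapezoidal column (denominator 4−1=3):
T_{1}^{(1)} = 1.000609 + (1.000609 − 1.389437)/3 = 0.871000
T_{2}^{(1)} = (4·1.025706 − 1.000609) / 3 = 1.034072
T_{2}^{(2)} = 1.034072 + (1.034072 − 0.871000)/15 = 1.044943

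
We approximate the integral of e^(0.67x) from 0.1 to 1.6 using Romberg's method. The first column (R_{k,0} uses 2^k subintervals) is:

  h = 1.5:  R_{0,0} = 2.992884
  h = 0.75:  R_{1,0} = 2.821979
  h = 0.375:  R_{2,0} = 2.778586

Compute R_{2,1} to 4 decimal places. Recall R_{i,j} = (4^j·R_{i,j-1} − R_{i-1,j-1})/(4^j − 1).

Richardson extrapolation on the trapezoidal column (denominator 4−1=3):
R_{2,1} = (4·2.778586 − 2.821979) / 3 = 2.764122

2.7641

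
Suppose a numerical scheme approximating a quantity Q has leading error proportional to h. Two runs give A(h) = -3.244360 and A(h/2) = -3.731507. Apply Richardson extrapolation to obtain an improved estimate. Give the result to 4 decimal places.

Extrapolated value = (2·A(h/2) − A(h)) / (2 − 1)
= (2·(-3.731507) − (-3.244360)) / 1
= -4.218654 / 1 = -4.218654

-4.2187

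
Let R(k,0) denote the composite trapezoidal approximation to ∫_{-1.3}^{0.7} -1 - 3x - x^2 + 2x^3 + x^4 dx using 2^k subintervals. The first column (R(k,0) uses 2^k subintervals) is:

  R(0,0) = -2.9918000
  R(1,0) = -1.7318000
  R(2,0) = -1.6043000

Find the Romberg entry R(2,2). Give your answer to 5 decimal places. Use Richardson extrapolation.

R(1,1) = -1.7318000 + (-1.7318000 − (-2.9918000))/3 = -1.3118000
R(2,1) = (4·(-1.6043000) − (-1.7318000)) / 3 = -1.5618000
R(2,2) = -1.5618000 + (-1.5618000 − (-1.3118000))/15 = -1.5784667
(Column j=1 coincides with Simpson's rule on the same nodes.)

-1.57847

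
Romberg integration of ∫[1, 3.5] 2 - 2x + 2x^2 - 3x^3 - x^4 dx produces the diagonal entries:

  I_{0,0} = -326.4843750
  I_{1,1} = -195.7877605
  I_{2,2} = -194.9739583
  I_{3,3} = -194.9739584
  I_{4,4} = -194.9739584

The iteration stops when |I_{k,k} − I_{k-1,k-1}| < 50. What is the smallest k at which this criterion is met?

|I_{1,1} − I_{0,0}| = 130.6966145 ≥ 50
|I_{2,2} − I_{1,1}| = 0.8138022 < 50

k = 2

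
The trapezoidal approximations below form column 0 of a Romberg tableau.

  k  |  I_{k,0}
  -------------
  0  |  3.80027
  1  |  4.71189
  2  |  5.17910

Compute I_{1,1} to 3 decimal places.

Richardson extrapolation on the trapezoidal column (denominator 4−1=3):
I_{1,1} = 4.71189 + (4.71189 − 3.80027)/3 = 5.01576

5.016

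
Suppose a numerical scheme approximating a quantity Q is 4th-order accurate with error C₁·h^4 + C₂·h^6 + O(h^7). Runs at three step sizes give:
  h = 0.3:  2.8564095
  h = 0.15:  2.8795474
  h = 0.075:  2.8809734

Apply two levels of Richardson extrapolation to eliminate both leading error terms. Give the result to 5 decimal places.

First eliminate the h^4 term (factor 2^4 = 16):
  B₁ = (16·2.8795474 − 2.8564095)/15 = 2.8810899
  B₂ = (16·2.8809734 − 2.8795474)/15 = 2.8810685
Then eliminate the h^6 term (factor 2^6 = 64):
  (64·2.8810685 − 2.8810899)/63 = 2.8810682

2.88107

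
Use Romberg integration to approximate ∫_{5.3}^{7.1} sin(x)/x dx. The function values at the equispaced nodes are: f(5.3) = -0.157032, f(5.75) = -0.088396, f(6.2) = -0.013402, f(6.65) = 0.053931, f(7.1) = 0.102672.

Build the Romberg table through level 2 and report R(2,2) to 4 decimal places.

-0.0329

R(0,0) (trapezoid, 1 panel, h=1.8000): -0.048924
R(1,0) (trapezoid, 2 panels, h=0.9000): -0.036524
R(2,0) (trapezoid, 4 panels, h=0.4500): -0.033771
R(1,1) = -0.036524 + (-0.036524 − (-0.048924))/3 = -0.032391
R(2,1) = -0.033771 + (-0.033771 − (-0.036524))/3 = -0.032853
R(2,2) = -0.032853 + (-0.032853 − (-0.032391))/15 = -0.032884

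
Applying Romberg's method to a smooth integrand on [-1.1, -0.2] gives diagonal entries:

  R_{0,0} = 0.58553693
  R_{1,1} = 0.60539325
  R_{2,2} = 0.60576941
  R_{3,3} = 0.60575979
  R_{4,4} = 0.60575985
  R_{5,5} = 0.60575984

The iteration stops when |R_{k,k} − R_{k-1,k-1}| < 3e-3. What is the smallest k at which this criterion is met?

k = 2

|R_{1,1} − R_{0,0}| = 0.01985632 ≥ 3e-3
|R_{2,2} − R_{1,1}| = 0.00037616 < 3e-3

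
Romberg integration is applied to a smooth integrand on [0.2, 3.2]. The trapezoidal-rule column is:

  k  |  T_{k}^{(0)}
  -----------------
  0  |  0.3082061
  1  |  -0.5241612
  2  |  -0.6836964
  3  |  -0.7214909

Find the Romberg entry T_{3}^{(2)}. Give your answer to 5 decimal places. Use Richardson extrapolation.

-0.73390

Richardson extrapolation on the trapezoidal column (denominator 4−1=3):
T_{2}^{(1)} = -0.6836964 + (-0.6836964 − (-0.5241612))/3 = -0.7368748
T_{3}^{(1)} = (4·(-0.7214909) − (-0.6836964)) / 3 = -0.7340891
T_{3}^{(2)} = (16·(-0.7340891) − (-0.7368748)) / 15 = -0.7339034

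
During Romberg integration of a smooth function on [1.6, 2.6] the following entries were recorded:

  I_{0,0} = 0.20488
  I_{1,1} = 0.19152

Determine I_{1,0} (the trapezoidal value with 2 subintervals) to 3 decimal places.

0.195

From I_{1,1} = (4·I_{1,0} − I_{0,0})/3, solve for I_{1,0}:
4·I_{1,0} = 3·0.19152 + 0.20488 = 0.77944
I_{1,0} = 0.19486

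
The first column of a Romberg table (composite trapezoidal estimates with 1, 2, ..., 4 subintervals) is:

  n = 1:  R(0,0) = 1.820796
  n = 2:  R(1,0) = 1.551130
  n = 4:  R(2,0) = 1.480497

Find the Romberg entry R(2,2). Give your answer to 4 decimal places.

1.4567

R(1,1) = 1.551130 + (1.551130 − 1.820796)/3 = 1.461241
R(2,1) = (4·1.480497 − 1.551130) / 3 = 1.456953
R(2,2) = 1.456953 + (1.456953 − 1.461241)/15 = 1.456667
(Column j=1 coincides with Simpson's rule on the same nodes.)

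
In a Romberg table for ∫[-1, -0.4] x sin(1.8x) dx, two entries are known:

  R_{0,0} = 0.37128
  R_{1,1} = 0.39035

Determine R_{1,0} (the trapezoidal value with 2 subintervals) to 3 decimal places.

0.386

From R_{1,1} = (4·R_{1,0} − R_{0,0})/3, solve for R_{1,0}:
4·R_{1,0} = 3·0.39035 + 0.37128 = 1.54233
R_{1,0} = 0.38558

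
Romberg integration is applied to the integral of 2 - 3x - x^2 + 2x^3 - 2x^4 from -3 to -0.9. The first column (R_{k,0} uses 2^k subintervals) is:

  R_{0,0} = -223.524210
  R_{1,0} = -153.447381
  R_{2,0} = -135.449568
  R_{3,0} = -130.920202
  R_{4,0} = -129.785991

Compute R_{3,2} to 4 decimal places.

-129.4078

Richardson extrapolation on the trapezoidal column (denominator 4−1=3):
R_{2,1} = -135.449568 + (-135.449568 − (-153.447381))/3 = -129.450297
R_{3,1} = (4·(-130.920202) − (-135.449568)) / 3 = -129.410413
R_{3,2} = -129.410413 + (-129.410413 − (-129.450297))/15 = -129.407754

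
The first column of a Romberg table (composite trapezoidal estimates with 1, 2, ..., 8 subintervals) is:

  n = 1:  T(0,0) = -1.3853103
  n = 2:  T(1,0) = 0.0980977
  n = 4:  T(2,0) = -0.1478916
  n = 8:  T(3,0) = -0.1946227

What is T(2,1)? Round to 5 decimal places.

-0.22989

T(2,1) = -0.1478916 + (-0.1478916 − 0.0980977)/3 = -0.2298880
(Column j=1 coincides with Simpson's rule on the same nodes.)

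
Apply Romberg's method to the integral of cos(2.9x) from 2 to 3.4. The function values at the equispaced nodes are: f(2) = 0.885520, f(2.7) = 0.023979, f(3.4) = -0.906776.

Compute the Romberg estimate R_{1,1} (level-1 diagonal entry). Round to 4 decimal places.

0.0174

R_{0,0} (trapezoid, 1 panel, h=1.4000): -0.014879
R_{1,0} (trapezoid, 2 panels, h=0.7000): 0.009346
R_{1,1} = 0.009346 + (0.009346 − (-0.014879))/3 = 0.017421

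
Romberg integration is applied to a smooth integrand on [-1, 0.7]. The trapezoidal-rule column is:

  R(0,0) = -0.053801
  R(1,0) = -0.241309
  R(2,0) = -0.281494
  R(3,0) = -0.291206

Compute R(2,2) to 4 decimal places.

-0.2943

Richardson extrapolation on the trapezoidal column (denominator 4−1=3):
R(1,1) = -0.241309 + (-0.241309 − (-0.053801))/3 = -0.303812
R(2,1) = -0.281494 + (-0.281494 − (-0.241309))/3 = -0.294889
R(2,2) = (16·(-0.294889) − (-0.303812)) / 15 = -0.294294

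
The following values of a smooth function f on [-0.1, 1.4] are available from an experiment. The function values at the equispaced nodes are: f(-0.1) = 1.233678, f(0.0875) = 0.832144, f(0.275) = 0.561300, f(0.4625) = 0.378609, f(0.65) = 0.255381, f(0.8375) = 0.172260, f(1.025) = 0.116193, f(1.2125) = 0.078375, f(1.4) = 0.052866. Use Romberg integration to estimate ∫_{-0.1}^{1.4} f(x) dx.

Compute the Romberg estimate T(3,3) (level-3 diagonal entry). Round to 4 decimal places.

T(0,0) (trapezoid, 1 panel, h=1.5000): 0.964908
T(1,0) (trapezoid, 2 panels, h=0.7500): 0.673990
T(2,0) (trapezoid, 4 panels, h=0.3750): 0.591055
T(3,0) (trapezoid, 8 panels, h=0.1875): 0.569538
T(1,1) = 0.673990 + (0.673990 − 0.964908)/3 = 0.577017
T(2,1) = 0.591055 + (0.591055 − 0.673990)/3 = 0.563410
T(3,1) = 0.569538 + (0.569538 − 0.591055)/3 = 0.562366
T(2,2) = 0.563410 + (0.563410 − 0.577017)/15 = 0.562503
T(3,2) = 0.562366 + (0.562366 − 0.563410)/15 = 0.562296
T(3,3) = 0.562296 + (0.562296 − 0.562503)/63 = 0.562293

0.5623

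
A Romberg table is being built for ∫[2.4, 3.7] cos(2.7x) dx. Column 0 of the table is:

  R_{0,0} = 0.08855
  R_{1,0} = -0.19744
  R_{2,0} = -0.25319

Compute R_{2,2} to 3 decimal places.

Richardson extrapolation on the trapezoidal column (denominator 4−1=3):
R_{1,1} = -0.19744 + (-0.19744 − 0.08855)/3 = -0.29277
R_{2,1} = -0.25319 + (-0.25319 − (-0.19744))/3 = -0.27177
R_{2,2} = (16·(-0.27177) − (-0.29277)) / 15 = -0.27037

-0.270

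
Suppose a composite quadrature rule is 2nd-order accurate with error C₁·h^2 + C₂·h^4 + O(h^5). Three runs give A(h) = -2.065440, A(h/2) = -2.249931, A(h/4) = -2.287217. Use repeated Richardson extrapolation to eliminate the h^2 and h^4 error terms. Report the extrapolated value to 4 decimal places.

-2.2989

First eliminate the h^2 term (factor 2^2 = 4):
  B₁ = (4·(-2.249931) − (-2.065440))/3 = -2.311428
  B₂ = (4·(-2.287217) − (-2.249931))/3 = -2.299646
Then eliminate the h^4 term (factor 2^4 = 16):
  (16·(-2.299646) − (-2.311428))/15 = -2.298861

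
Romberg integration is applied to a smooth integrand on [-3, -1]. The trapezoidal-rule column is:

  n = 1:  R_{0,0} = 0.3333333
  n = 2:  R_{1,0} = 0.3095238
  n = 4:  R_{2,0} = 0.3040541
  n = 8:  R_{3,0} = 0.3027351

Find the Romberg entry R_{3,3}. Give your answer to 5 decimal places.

0.30230

Richardson extrapolation on the trapezoidal column (denominator 4−1=3):
R_{1,1} = 0.3095238 + (0.3095238 − 0.3333333)/3 = 0.3015873
R_{2,1} = (4·0.3040541 − 0.3095238) / 3 = 0.3022309
R_{3,1} = 0.3027351 + (0.3027351 − 0.3040541)/3 = 0.3022954
R_{2,2} = 0.3022309 + (0.3022309 − 0.3015873)/15 = 0.3022738
R_{3,2} = 0.3022954 + (0.3022954 − 0.3022309)/15 = 0.3022997
R_{3,3} = 0.3022997 + (0.3022997 − 0.3022738)/63 = 0.3023001
(Column j=1 coincides with Simpson's rule on the same nodes.)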